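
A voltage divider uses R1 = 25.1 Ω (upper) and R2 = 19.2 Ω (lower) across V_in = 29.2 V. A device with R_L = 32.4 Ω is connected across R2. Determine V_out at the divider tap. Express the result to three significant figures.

R2 ‖ R_L = (19.2 × 32.4)/(19.2 + 32.4) = 12.06 Ω.
Then V_out = V_in · R2'/(R1 + R2') = 29.2 × 12.06/37.16 = 9.474 V.

V_out ≈ 9.47 V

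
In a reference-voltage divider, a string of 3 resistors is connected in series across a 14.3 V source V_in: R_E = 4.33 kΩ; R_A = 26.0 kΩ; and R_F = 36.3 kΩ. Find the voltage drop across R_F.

V ≈ 7.79 V

ΣR = 4.33 + 26.0 + 36.3 = 66.63 kΩ.
Voltage divider: V = V_in · (36.30 / 66.63) = 14.3 × 0.5448 = 7.791 V.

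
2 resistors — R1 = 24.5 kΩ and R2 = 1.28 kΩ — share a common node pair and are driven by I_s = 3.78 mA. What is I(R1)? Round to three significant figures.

For two parallel branches, I_k = I_s · (other R)/(sum of R).
So I = 3.78 × 1.28/25.78 = 0.1877 mA.

I ≈ 0.188 mA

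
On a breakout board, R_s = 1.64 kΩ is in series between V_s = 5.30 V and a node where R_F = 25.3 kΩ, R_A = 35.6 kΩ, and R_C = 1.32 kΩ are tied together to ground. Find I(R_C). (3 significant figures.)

I ≈ 1.71 mA

Combine the parallel branches: R_p = (1/25.3 + 1/35.6 + 1/1.32)⁻¹ = 1.212 kΩ.
V_A by voltage divider: V_A = 5.30 × 1.212/(1.64 + 1.212) = 2.252 V.
Branch current I = V_A/R_C = 2.252/1.32 = 1.706 mA.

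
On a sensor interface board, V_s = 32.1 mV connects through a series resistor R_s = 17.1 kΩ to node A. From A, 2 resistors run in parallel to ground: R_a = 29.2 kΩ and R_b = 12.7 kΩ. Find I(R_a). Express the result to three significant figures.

I ≈ 0.375 µA

Combine the parallel branches: R_p = (1/29.2 + 1/12.7)⁻¹ = 8.851 kΩ.
V_A = 32.1 × 8.851/25.95 = 10.95 mV.
I(R_a) = V_A / R_a = 10.95/29.2 = 0.3749 µA.
(Check via current divider: I_total = 1.237 µA; share G_k/ΣG = 0.3031 → same result.)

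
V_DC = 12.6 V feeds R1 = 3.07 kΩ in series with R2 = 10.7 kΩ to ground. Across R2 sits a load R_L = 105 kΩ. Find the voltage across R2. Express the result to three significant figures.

The load sits in parallel with R2, giving an effective lower resistance R2' = R2·R_L/(R2+R_L) = 9.710 kΩ.
Then V_out = V_DC · R2'/(R1 + R2') = 12.6 × 9.710/12.78 = 9.573 V.

V_out ≈ 9.57 V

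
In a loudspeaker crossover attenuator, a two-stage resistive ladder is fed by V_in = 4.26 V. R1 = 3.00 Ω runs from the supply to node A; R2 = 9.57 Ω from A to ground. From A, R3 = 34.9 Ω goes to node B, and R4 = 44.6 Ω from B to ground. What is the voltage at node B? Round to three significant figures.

Node A sees R2 in parallel with the series input of stage 2, R3 + R4 = 79.50 Ω.
Effective lower resistance at A: R2 ‖ 79.50 = 8.542 Ω.
First divider: V_A = V_in · 8.542/(3.00 + 8.542) = 3.153 V.
Then the unloaded second divider: V_B = V_A × R4/(R3+R4) = 3.153 × 0.5610 = 1.769 V.

V_B ≈ 1.77 V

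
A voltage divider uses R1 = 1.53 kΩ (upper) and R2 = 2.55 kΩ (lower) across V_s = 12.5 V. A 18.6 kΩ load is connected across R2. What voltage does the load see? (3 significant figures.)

V_out ≈ 7.43 V

The load sits in parallel with R2, giving an effective lower resistance R2' = R2·R_L/(R2+R_L) = 2.243 kΩ.
Then V_out = V_s · R2'/(R1 + R2') = 12.5 × 2.243/3.773 = 7.430 V.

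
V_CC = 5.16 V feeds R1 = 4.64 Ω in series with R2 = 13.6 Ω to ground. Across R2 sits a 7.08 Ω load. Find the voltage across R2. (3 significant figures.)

V_out ≈ 2.58 V

First combine the lower leg with the load: R2 ‖ R_L = 4.656 Ω.
Then V_out = V_CC · R2'/(R1 + R2') = 5.16 × 4.656/9.296 = 2.584 V.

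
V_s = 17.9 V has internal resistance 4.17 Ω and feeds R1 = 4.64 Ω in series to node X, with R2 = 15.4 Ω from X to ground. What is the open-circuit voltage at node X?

V_th ≈ 11.4 V

R1' = 4.17 + 4.64 = 8.810 Ω (source resistance + R1).
Open-circuit (no load on X): V_th = V_s · R2/(R1' + R2) = 17.9 × 15.4/(8.810 + 15.4) = 11.39 V.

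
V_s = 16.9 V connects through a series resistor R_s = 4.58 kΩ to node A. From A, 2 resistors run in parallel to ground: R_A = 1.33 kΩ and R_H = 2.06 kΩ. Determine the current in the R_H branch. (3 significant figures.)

Combine the parallel branches: R_p = (1/1.33 + 1/2.06)⁻¹ = 0.8082 kΩ.
V_A = 16.9 × 0.8082/5.388 = 2.535 V.
I(R_H) = V_A / R_H = 2.535/2.06 = 1.231 mA.

I ≈ 1.23 mA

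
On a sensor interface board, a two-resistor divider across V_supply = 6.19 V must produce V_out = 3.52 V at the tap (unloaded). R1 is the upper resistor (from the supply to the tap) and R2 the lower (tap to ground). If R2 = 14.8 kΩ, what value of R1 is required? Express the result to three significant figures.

R1 ≈ 11.2 kΩ

V_out/V_supply = R2/(R1+R2) = 0.5687.
Rearranging, R1 = R2·(1−k)/k = 14.8 × 0.7585 = 11.23 kΩ.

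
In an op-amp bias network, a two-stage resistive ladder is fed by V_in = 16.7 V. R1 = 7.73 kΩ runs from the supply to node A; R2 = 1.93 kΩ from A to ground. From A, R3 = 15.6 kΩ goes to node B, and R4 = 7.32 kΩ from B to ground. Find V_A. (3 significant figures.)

V_A ≈ 3.13 V

Node A sees R2 in parallel with the series input of stage 2, R3 + R4 = 22.92 kΩ.
Effective lower resistance at A: R2 ‖ 22.92 = 1.780 kΩ.
So V_A = 16.7 × 0.1872 = 3.126 V.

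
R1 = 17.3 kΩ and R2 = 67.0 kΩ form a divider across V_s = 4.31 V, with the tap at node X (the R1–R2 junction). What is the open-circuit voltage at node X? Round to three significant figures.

V_th ≈ 3.43 V

Open-circuit (no load on X): V_th = V_s · R2/(R1 + R2) = 4.31 × 67.0/(17.30 + 67.0) = 3.426 V.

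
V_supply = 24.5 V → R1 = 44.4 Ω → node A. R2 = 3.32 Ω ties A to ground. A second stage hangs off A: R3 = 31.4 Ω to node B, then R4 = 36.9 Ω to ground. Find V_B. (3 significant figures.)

The second stage (R3 + R4 = 68.30 Ω) loads node A in parallel with R2.
R2 ‖ (R3+R4) = 3.166 Ω.
V_A = 24.5 × 3.166/(44.4 + 3.166) = 1.631 V.
Then the unloaded second divider: V_B = V_A × R4/(R3+R4) = 1.631 × 0.5403 = 0.8810 V.

V_B ≈ 0.881 V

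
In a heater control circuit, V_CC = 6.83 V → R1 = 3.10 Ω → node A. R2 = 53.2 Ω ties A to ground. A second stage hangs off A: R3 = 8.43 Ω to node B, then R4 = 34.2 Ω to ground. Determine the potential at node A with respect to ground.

The second stage (R3 + R4 = 42.63 Ω) loads node A in parallel with R2.
R2 ‖ (R3+R4) = 23.67 Ω.
So V_A = 6.83 × 0.8842 = 6.039 V.

V_A ≈ 6.04 V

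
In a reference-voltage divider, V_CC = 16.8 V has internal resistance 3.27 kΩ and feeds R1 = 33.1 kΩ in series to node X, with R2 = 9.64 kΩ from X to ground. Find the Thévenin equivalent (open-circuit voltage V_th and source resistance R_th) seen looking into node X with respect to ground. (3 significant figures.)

R1' = 3.27 + 33.1 = 36.37 kΩ (source resistance + R1).
With X open, the divider is unloaded: V_th = 16.8 × 9.64/46.01 = 3.520 V.
Zeroing V_CC shorts the top of R1' to ground, so R_th = R1' ‖ R2 = 7.620 kΩ.

V_th ≈ 3.52 V, R_th ≈ 7.62 kΩ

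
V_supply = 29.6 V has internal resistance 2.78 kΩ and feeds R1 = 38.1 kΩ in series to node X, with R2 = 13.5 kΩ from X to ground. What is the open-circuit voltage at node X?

R1' = 2.78 + 38.1 = 40.88 kΩ (source resistance + R1).
V_th is the unloaded tap voltage: V_supply · R2/(R1'+R2) = 29.6 × 0.2483 = 7.348 V.

V_th ≈ 7.35 V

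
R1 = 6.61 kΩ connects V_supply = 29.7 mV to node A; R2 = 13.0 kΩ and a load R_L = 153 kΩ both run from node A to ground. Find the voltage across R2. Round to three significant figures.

V_out ≈ 19.1 mV

R2 ‖ R_L = (13.0 × 153)/(13.0 + 153) = 11.98 kΩ.
Then V_out = V_supply · R2'/(R1 + R2') = 29.7 × 11.98/18.59 = 19.14 mV.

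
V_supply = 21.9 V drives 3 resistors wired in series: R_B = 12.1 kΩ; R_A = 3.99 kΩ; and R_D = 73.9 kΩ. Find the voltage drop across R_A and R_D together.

ΣR = 12.1 + 3.99 + 73.9 = 89.99 kΩ.
R_{R_A..R_D} = 3.99 + 73.9 = 77.89 kΩ.
By the voltage-divider rule, V = 21.9 × 77.89/89.99 = 18.96 V.

V ≈ 19.0 V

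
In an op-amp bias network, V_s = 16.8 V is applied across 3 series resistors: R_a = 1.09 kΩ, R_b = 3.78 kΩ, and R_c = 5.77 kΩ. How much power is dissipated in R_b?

The common current is I = 16.8/10.64 = 1.579 mA.
P = I²R = 2.493 × 3.78 = 9.424 mW.

P ≈ 9.42 mW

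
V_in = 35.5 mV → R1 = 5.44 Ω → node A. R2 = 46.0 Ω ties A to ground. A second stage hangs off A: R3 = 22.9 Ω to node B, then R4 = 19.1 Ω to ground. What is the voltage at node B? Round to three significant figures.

V_B ≈ 12.9 mV

The second stage (R3 + R4 = 42.00 Ω) loads node A in parallel with R2.
Effective lower resistance at A: R2 ‖ 42.00 = 21.95 Ω.
V_A = 35.5 × 21.95/(5.44 + 21.95) = 28.45 mV.
Stage 2 is unloaded, so V_B = V_A · R4/(R3+R4) = 28.45 × 19.1/42.00 = 12.94 mV.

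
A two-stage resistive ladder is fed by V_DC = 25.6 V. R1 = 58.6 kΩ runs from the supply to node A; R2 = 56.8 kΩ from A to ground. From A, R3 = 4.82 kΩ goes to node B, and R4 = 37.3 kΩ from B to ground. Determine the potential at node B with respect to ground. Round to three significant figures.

V_B ≈ 6.62 V

Looking into the second stage from A: R3 + R4 = 42.12 kΩ appears in parallel with R2.
R2 ‖ (R3+R4) = 24.19 kΩ.
V_A = 25.6 × 24.19/(58.6 + 24.19) = 7.479 V.
Stage 2 is unloaded, so V_B = V_A · R4/(R3+R4) = 7.479 × 37.3/42.12 = 6.623 V.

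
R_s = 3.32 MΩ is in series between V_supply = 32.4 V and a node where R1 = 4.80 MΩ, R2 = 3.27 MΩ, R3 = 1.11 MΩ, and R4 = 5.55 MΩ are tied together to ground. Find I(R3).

Equivalent of the parallel group: R_p = 0.6269 MΩ.
Node voltage V_A = V_supply · R_p/(R_s + R_p) = 32.4 × 0.1588 = 5.146 V.
I(R3) = V_A / R3 = 5.146/1.11 = 4.636 µA.
(Check via current divider: I_total = 8.209 µA; share G_k/ΣG = 0.5647 → same result.)

I ≈ 4.64 µA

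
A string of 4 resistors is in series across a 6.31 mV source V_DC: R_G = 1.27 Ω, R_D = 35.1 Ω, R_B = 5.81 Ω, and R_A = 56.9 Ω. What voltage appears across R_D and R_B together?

V ≈ 2.61 mV

ΣR = 1.27 + 35.1 + 5.81 + 56.9 = 99.08 Ω.
R_{R_D..R_B} = 35.1 + 5.81 = 40.91 Ω.
By the voltage-divider rule, V = 6.31 × 40.91/99.08 = 2.605 mV.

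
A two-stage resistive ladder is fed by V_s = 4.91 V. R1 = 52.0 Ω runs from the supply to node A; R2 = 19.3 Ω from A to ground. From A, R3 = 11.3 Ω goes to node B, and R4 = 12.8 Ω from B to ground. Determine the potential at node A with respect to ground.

V_A ≈ 0.839 V

Node A sees R2 in parallel with the series input of stage 2, R3 + R4 = 24.10 Ω.
Effective lower resistance at A: R2 ‖ 24.10 = 10.72 Ω.
First divider: V_A = V_s · 10.72/(52.0 + 10.72) = 0.8390 V.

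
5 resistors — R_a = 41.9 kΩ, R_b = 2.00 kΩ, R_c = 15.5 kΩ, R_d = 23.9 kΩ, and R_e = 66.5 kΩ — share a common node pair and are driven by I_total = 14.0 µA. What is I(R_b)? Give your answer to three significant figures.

ΣG = 1/41.9 + 1/2.00 + 1/15.5 + 1/23.9 + 1/66.5 = 0.6453.
Current divider: I(R_b) = I_total · G_k/ΣG = 14.0 × (0.5000/0.6453) = 14.0 × 0.7749 = 10.85 µA.

I ≈ 10.8 µA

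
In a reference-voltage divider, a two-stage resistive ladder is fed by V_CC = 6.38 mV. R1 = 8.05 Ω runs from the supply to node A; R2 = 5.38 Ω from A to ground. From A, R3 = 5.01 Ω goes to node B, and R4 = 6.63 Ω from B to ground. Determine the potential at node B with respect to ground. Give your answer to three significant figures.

Node A sees R2 in parallel with the series input of stage 2, R3 + R4 = 11.64 Ω.
R2 ‖ (R3+R4) = 3.679 Ω.
V_A = 6.38 × 3.679/(8.05 + 3.679) = 2.001 mV.
Then the unloaded second divider: V_B = V_A × R4/(R3+R4) = 2.001 × 0.5696 = 1.140 mV.

V_B ≈ 1.14 mV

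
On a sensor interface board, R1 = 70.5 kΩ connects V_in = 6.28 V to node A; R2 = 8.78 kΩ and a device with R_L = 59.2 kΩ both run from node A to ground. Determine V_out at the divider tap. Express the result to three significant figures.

V_out ≈ 0.614 V

The load sits in parallel with R2, giving an effective lower resistance R2' = R2·R_L/(R2+R_L) = 7.646 kΩ.
Voltage divider with the loaded lower leg: V_out = 6.28 × 7.646/(70.5 + 7.646) = 6.28 × 0.09784 = 0.6145 V.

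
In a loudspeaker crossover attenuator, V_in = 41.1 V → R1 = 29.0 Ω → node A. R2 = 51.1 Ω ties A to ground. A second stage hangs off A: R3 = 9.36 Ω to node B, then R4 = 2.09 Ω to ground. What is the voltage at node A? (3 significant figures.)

Looking into the second stage from A: R3 + R4 = 11.45 Ω appears in parallel with R2.
R2 ‖ (R3+R4) = 9.354 Ω.
V_A = 41.1 × 9.354/(29.0 + 9.354) = 10.02 V.

V_A ≈ 10.0 V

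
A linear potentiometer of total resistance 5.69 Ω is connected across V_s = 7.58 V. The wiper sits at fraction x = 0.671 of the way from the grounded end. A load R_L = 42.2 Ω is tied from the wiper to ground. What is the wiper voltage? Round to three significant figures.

Lower segment x·R_p = 3.818 Ω; upper segment (1−x)·R_p = 1.872 Ω.
R_L loads the lower segment: effective lower R = 3.501 Ω.
V_out = 7.58 × 3.501/(1.872 + 3.501) = 4.939 V.

V_out ≈ 4.94 V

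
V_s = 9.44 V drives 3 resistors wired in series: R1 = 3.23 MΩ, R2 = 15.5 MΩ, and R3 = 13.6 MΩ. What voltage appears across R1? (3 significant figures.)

Series total: ΣR = 3.23 + 15.5 + 13.6 = 32.33 MΩ.
V = V_s · R/ΣR = 9.44 × 0.09991 = 0.9431 V.

V ≈ 0.943 V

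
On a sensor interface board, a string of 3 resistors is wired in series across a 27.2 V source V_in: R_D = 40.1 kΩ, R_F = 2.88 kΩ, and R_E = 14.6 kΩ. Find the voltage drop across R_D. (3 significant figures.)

V ≈ 18.9 V

Total series resistance ΣR = 40.1 + 2.88 + 14.6 = 57.58 kΩ.
V = V_in · R/ΣR = 27.2 × 0.6964 = 18.94 V.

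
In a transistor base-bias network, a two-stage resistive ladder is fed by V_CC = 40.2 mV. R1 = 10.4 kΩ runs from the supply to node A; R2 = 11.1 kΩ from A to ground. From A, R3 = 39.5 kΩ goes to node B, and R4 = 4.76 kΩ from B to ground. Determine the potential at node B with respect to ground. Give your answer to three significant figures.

V_B ≈ 1.99 mV

Looking into the second stage from A: R3 + R4 = 44.26 kΩ appears in parallel with R2.
Effective lower resistance at A: R2 ‖ 44.26 = 8.874 kΩ.
V_A = 40.2 × 8.874/(10.4 + 8.874) = 18.51 mV.
Stage 2 is unloaded, so V_B = V_A · R4/(R3+R4) = 18.51 × 4.76/44.26 = 1.991 mV.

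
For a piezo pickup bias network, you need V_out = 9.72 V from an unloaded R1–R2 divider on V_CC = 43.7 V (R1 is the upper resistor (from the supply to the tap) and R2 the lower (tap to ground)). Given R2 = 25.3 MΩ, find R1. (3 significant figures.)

Required fraction k = V_out/V_CC = 0.2224.
Rearranging, R1 = R2·(1−k)/k = 25.3 × 3.496 = 88.45 MΩ.

R1 ≈ 88.4 MΩ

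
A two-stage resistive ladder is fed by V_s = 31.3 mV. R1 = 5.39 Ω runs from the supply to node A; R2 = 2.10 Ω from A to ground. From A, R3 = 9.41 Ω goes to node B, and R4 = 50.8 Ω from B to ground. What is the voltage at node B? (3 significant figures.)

V_B ≈ 7.22 mV

Looking into the second stage from A: R3 + R4 = 60.21 Ω appears in parallel with R2.
Effective lower resistance at A: R2 ‖ 60.21 = 2.029 Ω.
V_A = 31.3 × 2.029/(5.39 + 2.029) = 8.561 mV.
Stage 2 is unloaded, so V_B = V_A · R4/(R3+R4) = 8.561 × 50.8/60.21 = 7.223 mV.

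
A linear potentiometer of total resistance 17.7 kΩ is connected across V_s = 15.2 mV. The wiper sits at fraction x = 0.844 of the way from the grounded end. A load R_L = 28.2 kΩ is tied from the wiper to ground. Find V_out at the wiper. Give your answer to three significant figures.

V_out ≈ 11.8 mV

Split the track: R_lower = x·R_p = 14.94 kΩ, R_upper = (1−x)·R_p = 2.761 kΩ.
R_L loads the lower segment: effective lower R = 9.766 kΩ.
Then V_out = V_s · 9.766/(2.761 + 9.766) = 11.85 mV.
(Unloaded: V_out = x·V_s = 12.8 mV.)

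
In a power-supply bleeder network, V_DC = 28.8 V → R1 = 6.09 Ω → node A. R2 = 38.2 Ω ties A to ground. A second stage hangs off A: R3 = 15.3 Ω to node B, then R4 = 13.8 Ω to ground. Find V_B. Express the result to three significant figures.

V_B ≈ 9.98 V

Node A sees R2 in parallel with the series input of stage 2, R3 + R4 = 29.10 Ω.
R2 ‖ (R3+R4) = 16.52 Ω.
First divider: V_A = V_DC · 16.52/(6.09 + 16.52) = 21.04 V.
Stage 2 is unloaded, so V_B = V_A · R4/(R3+R4) = 21.04 × 13.8/29.10 = 9.979 V.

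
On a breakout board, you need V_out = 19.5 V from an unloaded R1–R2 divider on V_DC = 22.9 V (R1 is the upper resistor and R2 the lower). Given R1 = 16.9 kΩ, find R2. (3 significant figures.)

R2 ≈ 96.9 kΩ

V_out/V_DC = R2/(R1+R2) = 0.8515.
Rearranging, R2 = R1·k/(1−k) = 16.9 × 5.735 = 96.93 kΩ.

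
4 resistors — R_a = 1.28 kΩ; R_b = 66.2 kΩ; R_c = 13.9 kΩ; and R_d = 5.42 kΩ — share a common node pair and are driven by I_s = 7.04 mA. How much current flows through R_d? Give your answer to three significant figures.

I ≈ 1.23 mA

ΣG = 1/1.28 + 1/66.2 + 1/13.9 + 1/5.42 = 1.053.
Current divider: I(R_d) = I_s · G_k/ΣG = 7.04 × (0.1845/1.053) = 7.04 × 0.1752 = 1.234 mA.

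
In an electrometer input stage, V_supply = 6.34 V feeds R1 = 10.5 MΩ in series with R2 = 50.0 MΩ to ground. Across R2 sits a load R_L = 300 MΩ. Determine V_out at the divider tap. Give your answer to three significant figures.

The load sits in parallel with R2, giving an effective lower resistance R2' = R2·R_L/(R2+R_L) = 42.86 MΩ.
Voltage divider with the loaded lower leg: V_out = 6.34 × 42.86/(10.5 + 42.86) = 6.34 × 0.8032 = 5.092 V.

V_out ≈ 5.09 V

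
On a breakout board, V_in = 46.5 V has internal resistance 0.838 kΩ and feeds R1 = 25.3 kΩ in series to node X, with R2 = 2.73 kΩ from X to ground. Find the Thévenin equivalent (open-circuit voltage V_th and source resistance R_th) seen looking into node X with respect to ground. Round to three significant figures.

V_th ≈ 4.40 V, R_th ≈ 2.47 kΩ

R1' = 0.838 + 25.3 = 26.14 kΩ (source resistance + R1).
Open-circuit (no load on X): V_th = V_in · R2/(R1' + R2) = 46.5 × 2.73/(26.14 + 2.73) = 4.397 V.
Looking into X with the source shorted: R_th = R1'·R2/(R1'+R2) = 26.14 × 2.73/28.87 = 2.472 kΩ.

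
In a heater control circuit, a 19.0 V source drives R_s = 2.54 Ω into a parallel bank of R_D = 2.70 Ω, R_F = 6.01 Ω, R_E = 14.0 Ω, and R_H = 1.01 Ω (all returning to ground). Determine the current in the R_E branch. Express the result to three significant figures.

Parallel bank: R_p = 1/(1/2.70 + 1/6.01 + 1/14.0 + 1/1.01) = 0.6257 Ω.
V_A = 19.0 × 0.6257/3.166 = 3.755 V.
Branch current I = V_A/R_E = 3.755/14.0 = 0.2682 A.

I ≈ 0.268 A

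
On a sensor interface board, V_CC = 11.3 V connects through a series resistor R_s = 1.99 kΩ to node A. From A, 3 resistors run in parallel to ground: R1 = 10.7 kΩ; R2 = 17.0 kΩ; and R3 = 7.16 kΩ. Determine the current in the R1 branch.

I ≈ 0.668 mA

Parallel bank: R_p = 1/(1/10.7 + 1/17.0 + 1/7.16) = 3.425 kΩ.
V_A = 11.3 × 3.425/5.415 = 7.147 V.
I(R1) = V_A / R1 = 7.147/10.7 = 0.6680 mA.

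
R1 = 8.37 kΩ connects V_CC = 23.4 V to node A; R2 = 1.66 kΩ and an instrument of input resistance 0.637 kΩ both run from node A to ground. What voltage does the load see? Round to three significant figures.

V_out ≈ 1.22 V

First combine the lower leg with the load: R2 ‖ R_L = 0.4603 kΩ.
Voltage divider with the loaded lower leg: V_out = 23.4 × 0.4603/(8.37 + 0.4603) = 23.4 × 0.05213 = 1.220 V.
(Unloaded it would be 3.87 V; the load pulls it down.)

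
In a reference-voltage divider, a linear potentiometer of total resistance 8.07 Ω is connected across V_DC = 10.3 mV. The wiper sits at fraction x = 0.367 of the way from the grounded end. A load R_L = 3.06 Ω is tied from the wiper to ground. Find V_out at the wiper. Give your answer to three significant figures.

V_out ≈ 2.34 mV

The pot divides into 5.108 Ω above the wiper and 2.962 Ω below.
(x·R_p) ‖ R_L = 1.505 Ω.
Then V_out = V_DC · 1.505/(5.108 + 1.505) = 2.344 mV.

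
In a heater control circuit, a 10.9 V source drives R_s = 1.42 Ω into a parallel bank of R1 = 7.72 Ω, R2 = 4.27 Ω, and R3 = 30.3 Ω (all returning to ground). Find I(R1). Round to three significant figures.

I ≈ 0.903 A

Combine the parallel branches: R_p = (1/7.72 + 1/4.27 + 1/30.3)⁻¹ = 2.521 Ω.
V_A = 10.9 × 2.521/3.941 = 6.972 V.
I(R1) = V_A / R1 = 6.972/7.72 = 0.9031 A.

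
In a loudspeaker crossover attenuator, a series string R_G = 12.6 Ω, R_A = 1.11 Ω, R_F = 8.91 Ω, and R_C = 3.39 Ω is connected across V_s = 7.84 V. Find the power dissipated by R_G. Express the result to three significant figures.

P ≈ 1.14 W

Series current I = V_s/ΣR = 7.84/26.01 = 0.3014 A.
V(R_G) = I·R = 3.798 V; P = V·I = 3.798 × 0.3014 = 1.145 W.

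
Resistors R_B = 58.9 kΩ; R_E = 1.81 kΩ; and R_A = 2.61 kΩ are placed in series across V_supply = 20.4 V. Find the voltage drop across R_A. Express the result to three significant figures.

V ≈ 0.841 V

ΣR = 58.9 + 1.81 + 2.61 = 63.32 kΩ.
Voltage divider: V = V_supply · (2.610 / 63.32) = 20.4 × 0.04122 = 0.8409 V.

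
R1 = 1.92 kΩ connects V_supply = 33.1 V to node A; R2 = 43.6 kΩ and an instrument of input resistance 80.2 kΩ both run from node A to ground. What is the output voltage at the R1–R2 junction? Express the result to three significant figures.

The load sits in parallel with R2, giving an effective lower resistance R2' = R2·R_L/(R2+R_L) = 28.24 kΩ.
Voltage divider with the loaded lower leg: V_out = 33.1 × 28.24/(1.92 + 28.24) = 33.1 × 0.9363 = 30.99 V.

V_out ≈ 31.0 V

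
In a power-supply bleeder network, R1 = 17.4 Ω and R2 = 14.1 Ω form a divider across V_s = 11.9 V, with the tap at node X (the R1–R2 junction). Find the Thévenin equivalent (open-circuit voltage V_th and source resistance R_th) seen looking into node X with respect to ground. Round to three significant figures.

V_th ≈ 5.33 V, R_th ≈ 7.79 Ω

Open-circuit (no load on X): V_th = V_s · R2/(R1 + R2) = 11.9 × 14.1/(17.40 + 14.1) = 5.327 V.
With V_s suppressed (replaced by a short), R_th = R1 ‖ R2 = (17.40 × 14.1)/(17.40 + 14.1) = 7.789 Ω.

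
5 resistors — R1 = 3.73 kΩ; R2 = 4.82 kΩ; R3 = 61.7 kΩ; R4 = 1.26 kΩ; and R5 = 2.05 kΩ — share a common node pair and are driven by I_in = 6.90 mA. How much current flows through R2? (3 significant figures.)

ΣG = 1/3.73 + 1/4.82 + 1/61.7 + 1/1.26 + 1/2.05 = 1.773.
R2 takes the fraction G_k/ΣG = 0.2075/1.773 = 0.1170, so I = 6.90 × 0.1170 = 0.8073 mA.

I ≈ 0.807 mA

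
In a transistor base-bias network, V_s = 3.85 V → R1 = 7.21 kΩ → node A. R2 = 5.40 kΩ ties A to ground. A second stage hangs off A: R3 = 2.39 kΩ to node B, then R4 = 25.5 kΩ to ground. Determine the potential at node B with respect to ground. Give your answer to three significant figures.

Looking into the second stage from A: R3 + R4 = 27.89 kΩ appears in parallel with R2.
Effective lower resistance at A: R2 ‖ 27.89 = 4.524 kΩ.
So V_A = 3.85 × 0.3855 = 1.484 V.
Stage 2 is unloaded, so V_B = V_A · R4/(R3+R4) = 1.484 × 25.5/27.89 = 1.357 V.

V_B ≈ 1.36 V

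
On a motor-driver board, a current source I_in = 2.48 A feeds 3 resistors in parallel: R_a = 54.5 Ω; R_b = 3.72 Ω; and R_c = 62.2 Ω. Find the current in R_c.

ΣG = 1/54.5 + 1/3.72 + 1/62.2 = 0.3032.
By the current-divider rule, I = I_in · G_k/ΣG = 2.48 × 0.05302 = 0.1315 A.

I ≈ 0.131 A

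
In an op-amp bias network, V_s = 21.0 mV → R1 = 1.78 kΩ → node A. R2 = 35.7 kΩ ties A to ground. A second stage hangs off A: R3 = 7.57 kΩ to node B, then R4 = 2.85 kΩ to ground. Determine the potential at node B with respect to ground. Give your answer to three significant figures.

V_B ≈ 4.71 mV

Looking into the second stage from A: R3 + R4 = 10.42 kΩ appears in parallel with R2.
Effective lower resistance at A: R2 ‖ 10.42 = 8.066 kΩ.
V_A = 21.0 × 8.066/(1.78 + 8.066) = 17.20 mV.
Stage 2 is unloaded, so V_B = V_A · R4/(R3+R4) = 17.20 × 2.85/10.42 = 4.705 mV.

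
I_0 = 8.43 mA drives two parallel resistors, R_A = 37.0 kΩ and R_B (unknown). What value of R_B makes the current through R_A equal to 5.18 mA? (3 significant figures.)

Two-branch current divider: I_A = I_0 · R_B/(R_A + R_B).
With f = 0.6145, R_B = R_A · f/(1−f) = 37.0 × 1.594 = 58.97 kΩ.

R_B ≈ 59.0 kΩ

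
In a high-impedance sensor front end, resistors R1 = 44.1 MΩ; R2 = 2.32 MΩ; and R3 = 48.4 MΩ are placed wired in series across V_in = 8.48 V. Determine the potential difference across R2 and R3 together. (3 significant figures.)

V ≈ 4.54 V

Series total: ΣR = 44.1 + 2.32 + 48.4 = 94.82 MΩ.
R_{R2..R3} = 2.32 + 48.4 = 50.72 MΩ.
V = V_in · R/ΣR = 8.48 × 0.5349 = 4.536 V.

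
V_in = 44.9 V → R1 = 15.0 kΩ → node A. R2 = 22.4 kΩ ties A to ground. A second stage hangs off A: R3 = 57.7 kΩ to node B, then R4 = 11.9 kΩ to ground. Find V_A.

V_A ≈ 23.8 V

Looking into the second stage from A: R3 + R4 = 69.60 kΩ appears in parallel with R2.
Effective lower resistance at A: R2 ‖ 69.60 = 16.95 kΩ.
So V_A = 44.9 × 0.5305 = 23.82 V.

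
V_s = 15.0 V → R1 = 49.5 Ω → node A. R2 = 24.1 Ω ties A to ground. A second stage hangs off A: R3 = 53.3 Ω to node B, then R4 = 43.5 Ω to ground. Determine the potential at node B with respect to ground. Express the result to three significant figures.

Looking into the second stage from A: R3 + R4 = 96.80 Ω appears in parallel with R2.
Effective lower resistance at A: R2 ‖ 96.80 = 19.30 Ω.
First divider: V_A = V_s · 19.30/(49.5 + 19.30) = 4.207 V.
Stage 2 is unloaded, so V_B = V_A · R4/(R3+R4) = 4.207 × 43.5/96.80 = 1.891 V.

V_B ≈ 1.89 V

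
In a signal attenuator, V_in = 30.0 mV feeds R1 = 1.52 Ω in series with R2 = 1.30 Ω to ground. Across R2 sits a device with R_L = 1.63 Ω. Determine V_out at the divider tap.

V_out ≈ 9.67 mV

First combine the lower leg with the load: R2 ‖ R_L = 0.7232 Ω.
Now apply the divider: V_out = 30.0 × 0.3224 = 9.672 mV.
(Unloaded it would be 13.8 mV; the load pulls it down.)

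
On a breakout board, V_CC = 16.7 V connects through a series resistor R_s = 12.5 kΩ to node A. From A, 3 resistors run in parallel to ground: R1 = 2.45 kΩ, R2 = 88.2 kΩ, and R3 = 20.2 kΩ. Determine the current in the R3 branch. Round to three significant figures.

Combine the parallel branches: R_p = (1/2.45 + 1/88.2 + 1/20.2)⁻¹ = 2.132 kΩ.
V_A = 16.7 × 2.132/14.63 = 2.433 V.
Branch current I = V_A/R3 = 2.433/20.2 = 0.1205 mA.

I ≈ 0.120 mA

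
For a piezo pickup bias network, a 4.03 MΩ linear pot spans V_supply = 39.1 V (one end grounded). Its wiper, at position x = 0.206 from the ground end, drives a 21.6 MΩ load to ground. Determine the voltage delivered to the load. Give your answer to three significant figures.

V_out ≈ 7.82 V

Split the track: R_lower = x·R_p = 0.8302 MΩ, R_upper = (1−x)·R_p = 3.200 MΩ.
R_L loads the lower segment: effective lower R = 0.7995 MΩ.
Then V_out = V_supply · 0.7995/(3.200 + 0.7995) = 7.816 V.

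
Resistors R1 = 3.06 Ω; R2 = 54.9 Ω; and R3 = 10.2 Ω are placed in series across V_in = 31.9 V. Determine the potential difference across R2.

Total series resistance ΣR = 3.06 + 54.9 + 10.2 = 68.16 Ω.
V = V_in · R/ΣR = 31.9 × 0.8055 = 25.69 V.

V ≈ 25.7 V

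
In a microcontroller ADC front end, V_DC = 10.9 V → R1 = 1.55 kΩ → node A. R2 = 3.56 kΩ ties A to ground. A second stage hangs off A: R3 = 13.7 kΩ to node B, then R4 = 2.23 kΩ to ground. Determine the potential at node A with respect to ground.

V_A ≈ 7.11 V

Node A sees R2 in parallel with the series input of stage 2, R3 + R4 = 15.93 kΩ.
Effective lower resistance at A: R2 ‖ 15.93 = 2.910 kΩ.
First divider: V_A = V_DC · 2.910/(1.55 + 2.910) = 7.112 V.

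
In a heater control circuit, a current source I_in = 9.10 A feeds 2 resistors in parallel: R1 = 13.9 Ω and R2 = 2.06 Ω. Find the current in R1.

For two parallel branches, I_k = I_in · (other R)/(sum of R).
So I = 9.10 × 2.06/15.96 = 1.175 A.

I ≈ 1.17 A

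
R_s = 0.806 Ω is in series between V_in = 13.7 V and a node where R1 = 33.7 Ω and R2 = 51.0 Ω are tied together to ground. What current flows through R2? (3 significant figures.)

Combine the parallel branches: R_p = (1/33.7 + 1/51.0)⁻¹ = 20.29 Ω.
V_A by voltage divider: V_A = 13.7 × 20.29/(0.806 + 20.29) = 13.18 V.
I(R2) = V_A / R2 = 13.18/51.0 = 0.2584 A.

I ≈ 0.258 A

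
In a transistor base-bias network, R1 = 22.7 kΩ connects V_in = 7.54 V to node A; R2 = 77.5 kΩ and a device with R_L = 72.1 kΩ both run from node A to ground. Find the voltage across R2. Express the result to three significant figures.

First combine the lower leg with the load: R2 ‖ R_L = 37.35 kΩ.
Then V_out = V_in · R2'/(R1 + R2') = 7.54 × 37.35/60.05 = 4.690 V.
(Unloaded it would be 5.83 V; the load pulls it down.)

V_out ≈ 4.69 V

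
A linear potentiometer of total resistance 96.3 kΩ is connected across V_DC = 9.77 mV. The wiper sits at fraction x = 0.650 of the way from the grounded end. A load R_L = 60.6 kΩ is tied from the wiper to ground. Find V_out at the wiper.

V_out ≈ 4.66 mV

Lower segment x·R_p = 62.59 kΩ; upper segment (1−x)·R_p = 33.70 kΩ.
Lower segment in parallel with the load: 62.59 ‖ 60.6 = 30.79 kΩ.
Loaded-divider output: V_out = 9.77 × 0.4774 = 4.664 mV.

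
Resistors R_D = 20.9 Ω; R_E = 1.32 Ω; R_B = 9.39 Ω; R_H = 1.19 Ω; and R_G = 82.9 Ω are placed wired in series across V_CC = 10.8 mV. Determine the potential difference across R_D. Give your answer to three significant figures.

V ≈ 1.95 mV

Total series resistance ΣR = 20.9 + 1.32 + 9.39 + 1.19 + 82.9 = 115.7 Ω.
V = V_CC · R/ΣR = 10.8 × 0.1806 = 1.951 mV.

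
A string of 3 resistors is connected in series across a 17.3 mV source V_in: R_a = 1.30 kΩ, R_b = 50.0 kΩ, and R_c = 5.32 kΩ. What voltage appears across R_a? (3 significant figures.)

V ≈ 0.397 mV

Total series resistance ΣR = 1.30 + 50.0 + 5.32 = 56.62 kΩ.
Voltage divider: V = V_in · (1.300 / 56.62) = 17.3 × 0.02296 = 0.3972 mV.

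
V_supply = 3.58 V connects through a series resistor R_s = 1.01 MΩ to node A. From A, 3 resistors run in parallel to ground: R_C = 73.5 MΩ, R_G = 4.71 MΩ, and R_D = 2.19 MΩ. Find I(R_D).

I ≈ 0.968 µA

Combine the parallel branches: R_p = (1/73.5 + 1/4.71 + 1/2.19)⁻¹ = 1.465 MΩ.
V_A by voltage divider: V_A = 3.58 × 1.465/(1.01 + 1.465) = 2.119 V.
Branch current I = V_A/R_D = 2.119/2.19 = 0.9676 µA.
(Equivalently: I_total = 1.446 µA, then current-divider fraction G_k/ΣG = 0.6690.)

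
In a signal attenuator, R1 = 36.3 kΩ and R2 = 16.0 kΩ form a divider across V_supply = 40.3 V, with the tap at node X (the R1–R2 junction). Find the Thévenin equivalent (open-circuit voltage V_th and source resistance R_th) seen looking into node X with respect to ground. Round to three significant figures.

V_th ≈ 12.3 V, R_th ≈ 11.1 kΩ

With X open, the divider is unloaded: V_th = 40.3 × 16.0/52.30 = 12.33 V.
With V_supply suppressed (replaced by a short), R_th = R1 ‖ R2 = (36.30 × 16.0)/(36.30 + 16.0) = 11.11 kΩ.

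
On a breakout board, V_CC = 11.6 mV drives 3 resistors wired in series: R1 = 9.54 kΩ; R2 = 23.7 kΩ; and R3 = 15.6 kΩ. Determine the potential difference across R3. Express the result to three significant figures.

Total series resistance ΣR = 9.54 + 23.7 + 15.6 = 48.84 kΩ.
By the voltage-divider rule, V = 11.6 × 15.60/48.84 = 3.705 mV.

V ≈ 3.71 mV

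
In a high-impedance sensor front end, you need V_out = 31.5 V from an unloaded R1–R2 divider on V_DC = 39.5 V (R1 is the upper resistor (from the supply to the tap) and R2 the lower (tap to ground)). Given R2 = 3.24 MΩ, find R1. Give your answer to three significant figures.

The divider ratio is R2/(R1+R2) = 31.5/39.5 = 0.7975.
R1 = R2·(1/k − 1) = 3.24 × 0.2540 = 0.8229 MΩ.

R1 ≈ 0.823 MΩ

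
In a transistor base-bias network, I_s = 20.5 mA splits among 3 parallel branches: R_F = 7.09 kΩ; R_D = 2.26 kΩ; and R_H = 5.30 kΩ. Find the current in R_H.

ΣG = 1/7.09 + 1/2.26 + 1/5.30 = 0.7722.
Current divider: I(R_H) = I_s · G_k/ΣG = 20.5 × (0.1887/0.7722) = 20.5 × 0.2443 = 5.009 mA.

I ≈ 5.01 mA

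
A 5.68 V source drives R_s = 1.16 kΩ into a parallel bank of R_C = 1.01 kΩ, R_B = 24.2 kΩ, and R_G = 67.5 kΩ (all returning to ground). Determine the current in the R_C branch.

I ≈ 2.54 mA

Equivalent of the parallel group: R_p = 0.9558 kΩ.
V_A = 5.68 × 0.9558/2.116 = 2.566 V.
Branch current I = V_A/R_C = 2.566/1.01 = 2.541 mA.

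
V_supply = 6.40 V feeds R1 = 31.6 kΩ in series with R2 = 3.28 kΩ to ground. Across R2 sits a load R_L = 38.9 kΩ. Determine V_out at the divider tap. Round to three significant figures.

The load sits in parallel with R2, giving an effective lower resistance R2' = R2·R_L/(R2+R_L) = 3.025 kΩ.
Voltage divider with the loaded lower leg: V_out = 6.40 × 3.025/(31.6 + 3.025) = 6.40 × 0.08736 = 0.5591 V.
(Unloaded it would be 0.602 V; the load pulls it down.)

V_out ≈ 0.559 V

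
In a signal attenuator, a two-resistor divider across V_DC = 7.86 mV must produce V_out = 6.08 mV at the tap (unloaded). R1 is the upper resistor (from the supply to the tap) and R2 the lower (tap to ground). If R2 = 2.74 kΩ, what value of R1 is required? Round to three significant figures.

V_out/V_DC = R2/(R1+R2) = 0.7735.
R1 = R2·(1/k − 1) = 2.74 × 0.2928 = 0.8022 kΩ.

R1 ≈ 0.802 kΩ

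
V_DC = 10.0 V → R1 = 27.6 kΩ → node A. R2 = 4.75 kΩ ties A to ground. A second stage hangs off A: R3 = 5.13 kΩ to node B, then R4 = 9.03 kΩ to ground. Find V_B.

V_B ≈ 0.728 V

Node A sees R2 in parallel with the series input of stage 2, R3 + R4 = 14.16 kΩ.
Effective lower resistance at A: R2 ‖ 14.16 = 3.557 kΩ.
V_A = 10.0 × 3.557/(27.6 + 3.557) = 1.142 V.
V_B = V_A × 0.6377 = 0.7280 V.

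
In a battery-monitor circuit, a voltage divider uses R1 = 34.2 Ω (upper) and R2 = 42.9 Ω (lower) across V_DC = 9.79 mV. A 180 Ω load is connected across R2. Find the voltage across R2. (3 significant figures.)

First combine the lower leg with the load: R2 ‖ R_L = 34.64 Ω.
Now apply the divider: V_out = 9.79 × 0.5032 = 4.927 mV.

V_out ≈ 4.93 mV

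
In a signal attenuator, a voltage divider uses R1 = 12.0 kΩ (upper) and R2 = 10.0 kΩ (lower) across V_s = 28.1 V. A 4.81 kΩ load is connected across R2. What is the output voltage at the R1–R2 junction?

The load sits in parallel with R2, giving an effective lower resistance R2' = R2·R_L/(R2+R_L) = 3.248 kΩ.
Now apply the divider: V_out = 28.1 × 0.2130 = 5.985 V.

V_out ≈ 5.99 V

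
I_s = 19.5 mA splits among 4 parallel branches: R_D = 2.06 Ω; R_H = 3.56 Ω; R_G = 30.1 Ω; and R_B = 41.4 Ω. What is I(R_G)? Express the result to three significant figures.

ΣG = 1/2.06 + 1/3.56 + 1/30.1 + 1/41.4 = 0.8237.
R_G takes the fraction G_k/ΣG = 0.03322/0.8237 = 0.04033, so I = 19.5 × 0.04033 = 0.7865 mA.

I ≈ 0.786 mA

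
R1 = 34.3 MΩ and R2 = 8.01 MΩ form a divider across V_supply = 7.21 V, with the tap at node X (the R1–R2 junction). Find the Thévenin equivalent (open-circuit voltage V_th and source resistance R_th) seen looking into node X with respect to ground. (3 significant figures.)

V_th ≈ 1.36 V, R_th ≈ 6.49 MΩ

V_th is the unloaded tap voltage: V_supply · R2/(R1+R2) = 7.21 × 0.1893 = 1.365 V.
Looking into X with the source shorted: R_th = R1·R2/(R1+R2) = 34.30 × 8.01/42.31 = 6.494 MΩ.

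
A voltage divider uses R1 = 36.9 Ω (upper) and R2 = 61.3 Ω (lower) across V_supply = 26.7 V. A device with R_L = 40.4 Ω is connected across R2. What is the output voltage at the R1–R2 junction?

The load sits in parallel with R2, giving an effective lower resistance R2' = R2·R_L/(R2+R_L) = 24.35 Ω.
Now apply the divider: V_out = 26.7 × 0.3976 = 10.61 V.
(Unloaded it would be 16.7 V; the load pulls it down.)

V_out ≈ 10.6 V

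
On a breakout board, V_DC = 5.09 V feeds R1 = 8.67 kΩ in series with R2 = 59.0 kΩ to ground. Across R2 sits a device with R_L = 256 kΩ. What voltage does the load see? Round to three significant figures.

First combine the lower leg with the load: R2 ‖ R_L = 47.95 kΩ.
Then V_out = V_DC · R2'/(R1 + R2') = 5.09 × 47.95/56.62 = 4.311 V.
(Unloaded it would be 4.44 V; the load pulls it down.)

V_out ≈ 4.31 V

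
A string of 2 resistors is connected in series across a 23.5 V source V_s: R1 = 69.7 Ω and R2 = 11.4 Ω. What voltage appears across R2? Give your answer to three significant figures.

V ≈ 3.30 V

ΣR = 69.7 + 11.4 = 81.10 Ω.
V = V_s · R/ΣR = 23.5 × 0.1406 = 3.303 V.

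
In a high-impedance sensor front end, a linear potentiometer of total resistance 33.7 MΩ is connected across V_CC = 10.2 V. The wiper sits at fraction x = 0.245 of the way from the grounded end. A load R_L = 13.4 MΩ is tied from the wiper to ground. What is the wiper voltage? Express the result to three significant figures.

Split the track: R_lower = x·R_p = 8.257 MΩ, R_upper = (1−x)·R_p = 25.44 MΩ.
R_L loads the lower segment: effective lower R = 5.109 MΩ.
V_out = 10.2 × 5.109/(25.44 + 5.109) = 1.706 V.

V_out ≈ 1.71 V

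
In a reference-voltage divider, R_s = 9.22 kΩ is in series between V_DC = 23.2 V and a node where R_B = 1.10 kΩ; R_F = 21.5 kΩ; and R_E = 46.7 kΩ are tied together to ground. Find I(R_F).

I ≈ 0.108 mA

Equivalent of the parallel group: R_p = 1.024 kΩ.
V_A = 23.2 × 1.024/10.24 = 2.318 V.
I(R_F) = V_A / R_F = 2.318/21.5 = 0.1078 mA.
(Equivalently: I_total = 2.265 mA, then current-divider fraction G_k/ΣG = 0.04761.)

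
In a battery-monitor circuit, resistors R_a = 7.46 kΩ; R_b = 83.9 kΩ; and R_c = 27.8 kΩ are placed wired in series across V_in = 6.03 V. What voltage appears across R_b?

Total series resistance ΣR = 7.46 + 83.9 + 27.8 = 119.2 kΩ.
V = V_in · R/ΣR = 6.03 × 0.7041 = 4.246 V.

V ≈ 4.25 V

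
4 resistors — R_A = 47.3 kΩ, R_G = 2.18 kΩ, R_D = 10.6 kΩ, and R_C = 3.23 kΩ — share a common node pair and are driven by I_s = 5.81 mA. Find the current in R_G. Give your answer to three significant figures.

I ≈ 3.02 mA

Total conductance ΣG = 1/47.3 + 1/2.18 + 1/10.6 + 1/3.23 = 0.8838 (units of 1/kΩ).
Current divider: I(R_G) = I_s · G_k/ΣG = 5.81 × (0.4587/0.8838) = 5.81 × 0.5190 = 3.016 mA.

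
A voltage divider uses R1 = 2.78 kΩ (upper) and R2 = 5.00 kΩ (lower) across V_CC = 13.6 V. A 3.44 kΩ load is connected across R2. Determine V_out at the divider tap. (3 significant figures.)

V_out ≈ 5.75 V

First combine the lower leg with the load: R2 ‖ R_L = 2.038 kΩ.
Now apply the divider: V_out = 13.6 × 0.4230 = 5.753 V.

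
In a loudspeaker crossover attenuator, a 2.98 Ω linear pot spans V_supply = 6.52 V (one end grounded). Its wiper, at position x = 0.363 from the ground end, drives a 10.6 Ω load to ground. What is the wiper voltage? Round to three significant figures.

The pot divides into 1.898 Ω above the wiper and 1.082 Ω below.
R_L loads the lower segment: effective lower R = 0.9816 Ω.
Then V_out = V_supply · 0.9816/(1.898 + 0.9816) = 2.222 V.

V_out ≈ 2.22 V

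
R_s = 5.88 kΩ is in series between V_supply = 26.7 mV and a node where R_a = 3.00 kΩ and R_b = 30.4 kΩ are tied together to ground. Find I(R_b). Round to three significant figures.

Combine the parallel branches: R_p = (1/3.00 + 1/30.4)⁻¹ = 2.731 kΩ.
Node voltage V_A = V_supply · R_p/(R_s + R_p) = 26.7 × 0.3171 = 8.467 mV.
I(R_b) = V_A / R_b = 8.467/30.4 = 0.2785 µA.
(Equivalently: I_total = 3.101 µA, then current-divider fraction G_k/ΣG = 0.08982.)

I ≈ 0.279 µA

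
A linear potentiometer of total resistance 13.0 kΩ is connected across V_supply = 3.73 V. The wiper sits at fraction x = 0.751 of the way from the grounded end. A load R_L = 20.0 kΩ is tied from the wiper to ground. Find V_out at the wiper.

V_out ≈ 2.50 V

Split the track: R_lower = x·R_p = 9.763 kΩ, R_upper = (1−x)·R_p = 3.237 kΩ.
Lower segment in parallel with the load: 9.763 ‖ 20.0 = 6.560 kΩ.
Loaded-divider output: V_out = 3.73 × 0.6696 = 2.498 V.
(Unloaded: V_out = x·V_supply = 2.80 V.)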